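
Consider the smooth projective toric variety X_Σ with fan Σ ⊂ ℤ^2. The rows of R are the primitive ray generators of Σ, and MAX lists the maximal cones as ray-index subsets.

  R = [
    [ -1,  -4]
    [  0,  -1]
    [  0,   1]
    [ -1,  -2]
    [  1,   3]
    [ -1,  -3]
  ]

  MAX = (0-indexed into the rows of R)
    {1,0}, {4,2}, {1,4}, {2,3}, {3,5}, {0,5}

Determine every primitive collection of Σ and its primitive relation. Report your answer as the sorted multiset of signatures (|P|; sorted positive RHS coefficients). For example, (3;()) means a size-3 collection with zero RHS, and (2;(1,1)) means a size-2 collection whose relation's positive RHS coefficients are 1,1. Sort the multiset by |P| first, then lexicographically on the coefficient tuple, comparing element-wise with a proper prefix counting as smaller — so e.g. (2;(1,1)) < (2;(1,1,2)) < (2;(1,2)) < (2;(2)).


|primitive collections| = 9. Relations:

  P = {1,2}:  v_{1} + v_{2} = 0 ; sig = (2;())
  P = {4,5}:  v_{4} + v_{5} = 0 ; sig = (2;())
  P = {0,2}:  v_{0} + v_{2} = v_{5} ; sig = (2;(1))
  P = {0,4}:  v_{0} + v_{4} = v_{1} ; sig = (2;(1))
  P = {1,3}:  v_{1} + v_{3} = v_{5} ; sig = (2;(1))
  P = {1,5}:  v_{1} + v_{5} = v_{0} ; sig = (2;(1))
  P = {2,5}:  v_{2} + v_{5} = v_{3} ; sig = (2;(1))
  P = {3,4}:  v_{3} + v_{4} = v_{2} ; sig = (2;(1))
  P = {0,3}:  v_{0} + v_{3} = 2·v_{5} ; sig = (2;(2))

Signatures (|P|; sorted positive RHS coefficients), sorted:
{ (2;()) ×2,  (2;(1)) ×6,  (2;(2)) }


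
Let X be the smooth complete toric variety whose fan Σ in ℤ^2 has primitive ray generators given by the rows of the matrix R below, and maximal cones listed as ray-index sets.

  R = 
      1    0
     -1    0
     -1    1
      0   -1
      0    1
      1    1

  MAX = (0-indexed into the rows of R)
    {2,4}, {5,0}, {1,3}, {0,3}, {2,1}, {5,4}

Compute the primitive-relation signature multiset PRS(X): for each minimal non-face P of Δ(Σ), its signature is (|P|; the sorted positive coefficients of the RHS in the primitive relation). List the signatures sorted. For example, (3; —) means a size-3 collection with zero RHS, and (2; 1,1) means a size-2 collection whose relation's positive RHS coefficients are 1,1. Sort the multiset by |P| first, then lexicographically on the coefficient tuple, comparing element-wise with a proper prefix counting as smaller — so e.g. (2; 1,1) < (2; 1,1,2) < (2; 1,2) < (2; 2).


Δ(Σ) — 6 vertices, 9 min non-faces:

  • {0,1}:  v_{0} + v_{1} = 0 — sig = (2; —)
  • {3,4}:  v_{3} + v_{4} = 0 — sig = (2; —)
  • {0,2}:  v_{0} + v_{2} = v_{4} — sig = (2; 1)
  • {0,4}:  v_{0} + v_{4} = v_{5} — sig = (2; 1)
  • {1,4}:  v_{1} + v_{4} = v_{2} — sig = (2; 1)
  • {1,5}:  v_{1} + v_{5} = v_{4} — sig = (2; 1)
  • {2,3}:  v_{2} + v_{3} = v_{1} — sig = (2; 1)
  • {3,5}:  v_{3} + v_{5} = v_{0} — sig = (2; 1)
  • {2,5}:  v_{2} + v_{5} = 2·v_{4} — sig = (2; 2)

Hence PRS(X_Σ) =
[(2; —), (2; —), (2; 1), (2; 1), (2; 1), (2; 1), (2; 1), (2; 1), (2; 2)]


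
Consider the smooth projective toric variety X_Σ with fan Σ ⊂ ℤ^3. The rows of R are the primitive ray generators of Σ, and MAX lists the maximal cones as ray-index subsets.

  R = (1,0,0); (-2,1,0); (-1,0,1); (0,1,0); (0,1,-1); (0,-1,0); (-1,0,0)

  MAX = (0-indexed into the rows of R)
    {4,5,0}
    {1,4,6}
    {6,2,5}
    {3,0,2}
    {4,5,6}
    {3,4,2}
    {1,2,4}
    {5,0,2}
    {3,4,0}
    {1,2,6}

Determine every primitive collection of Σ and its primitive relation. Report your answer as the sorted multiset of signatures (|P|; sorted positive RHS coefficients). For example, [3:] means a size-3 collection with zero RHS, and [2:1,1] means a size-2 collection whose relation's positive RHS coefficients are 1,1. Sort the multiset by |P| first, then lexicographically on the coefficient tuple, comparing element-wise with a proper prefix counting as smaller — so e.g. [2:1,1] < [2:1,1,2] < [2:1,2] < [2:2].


Primitive collections (9):

  {0,6}:  v_{0} + v_{6} = 0  so sig = [2:]
  {3,5}:  v_{3} + v_{5} = 0  so sig = [2:]
  {0,1}:  v_{0} + v_{1} = v_{2} + v_{4}  so sig = [2:1,1]
  {3,6}:  v_{3} + v_{6} = v_{2} + v_{4}  so sig = [2:1,1]
  {1,5}:  v_{1} + v_{5} = 2·v_{6}  so sig = [2:2]
  {1,3}:  v_{1} + v_{3} = 2·v_{2} + 2·v_{4}  so sig = [2:2,2]
  {0,2,4}:  v_{0} + v_{2} + v_{4} = v_{3}  so sig = [3:1]
  {2,4,5}:  v_{2} + v_{4} + v_{5} = v_{6}  so sig = [3:1]
  {2,4,6}:  v_{2} + v_{4} + v_{6} = v_{1}  so sig = [3:1]

Sorted signature multiset PRS(X):
    [2:]
    [2:]
    [2:1,1]
    [2:1,1]
    [2:2]
    [2:2,2]
    [3:1]
    [3:1]
    [3:1]


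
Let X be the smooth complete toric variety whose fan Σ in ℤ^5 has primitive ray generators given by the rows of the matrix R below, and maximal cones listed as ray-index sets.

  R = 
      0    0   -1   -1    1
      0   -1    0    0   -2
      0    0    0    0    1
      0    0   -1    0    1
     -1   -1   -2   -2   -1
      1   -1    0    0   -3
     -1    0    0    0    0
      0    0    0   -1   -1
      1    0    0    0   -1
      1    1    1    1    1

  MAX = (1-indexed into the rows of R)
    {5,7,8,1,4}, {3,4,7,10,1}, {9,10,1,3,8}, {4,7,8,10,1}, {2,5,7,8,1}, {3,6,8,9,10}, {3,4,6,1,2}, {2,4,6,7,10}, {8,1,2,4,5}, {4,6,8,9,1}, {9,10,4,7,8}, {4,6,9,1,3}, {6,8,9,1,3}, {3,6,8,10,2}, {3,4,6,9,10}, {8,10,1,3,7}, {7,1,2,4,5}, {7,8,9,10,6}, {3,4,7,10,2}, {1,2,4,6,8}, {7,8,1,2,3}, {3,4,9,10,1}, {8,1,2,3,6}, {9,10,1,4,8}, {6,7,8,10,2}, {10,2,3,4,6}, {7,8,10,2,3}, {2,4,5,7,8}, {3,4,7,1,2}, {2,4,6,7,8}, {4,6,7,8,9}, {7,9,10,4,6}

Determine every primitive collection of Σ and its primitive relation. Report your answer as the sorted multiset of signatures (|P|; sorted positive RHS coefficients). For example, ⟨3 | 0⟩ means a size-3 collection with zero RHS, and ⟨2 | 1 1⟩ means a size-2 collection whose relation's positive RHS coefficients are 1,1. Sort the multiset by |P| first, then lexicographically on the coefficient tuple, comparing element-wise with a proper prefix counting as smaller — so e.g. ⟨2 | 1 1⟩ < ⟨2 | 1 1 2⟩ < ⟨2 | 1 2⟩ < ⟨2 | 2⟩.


15 collections generate NE(X_Σ); each relation:

  • {2,9}:  v_{2} + v_{9} = v_{6} — sig = ⟨2 | 1⟩
  • {5,10}:  v_{5} + v_{10} = v_{4} + v_{8} — sig = ⟨2 | 1 1⟩
  • {3,5}:  v_{3} + v_{5} = 2·v_{1} + v_{2} + v_{7} — sig = ⟨2 | 1 1 2⟩
  • {5,9}:  v_{5} + v_{9} = v_{2} + 2·v_{4} + 2·v_{8} — sig = ⟨2 | 1 2 2⟩
  • {5,6}:  v_{5} + v_{6} = 2·v_{2} + 2·v_{4} + 2·v_{8} — sig = ⟨2 | 2 2 2⟩
  • {3,7,9}:  v_{3} + v_{7} + v_{9} = 0 — sig = ⟨3 | 0⟩
  • {3,4,8}:  v_{3} + v_{4} + v_{8} = v_{1} — sig = ⟨3 | 1⟩
  • {3,6,7}:  v_{3} + v_{6} + v_{7} = v_{2} — sig = ⟨3 | 1⟩
  • {1,2,10}:  v_{1} + v_{2} + v_{10} = v_{3} + v_{9} — sig = ⟨3 | 1 1⟩
  • {1,7,9}:  v_{1} + v_{7} + v_{9} = v_{4} + v_{8} — sig = ⟨3 | 1 1⟩
  • {1,6,7}:  v_{1} + v_{6} + v_{7} = v_{2} + v_{4} + v_{8} — sig = ⟨3 | 1 1 1⟩
  • {1,6,10}:  v_{1} + v_{6} + v_{10} = v_{3} + 2·v_{9} — sig = ⟨3 | 1 2⟩
  • {2,4,8,10}:  v_{2} + v_{4} + v_{8} + v_{10} = v_{9} — sig = ⟨4 | 1⟩
  • {4,6,8,10}:  v_{4} + v_{6} + v_{8} + v_{10} = 2·v_{9} — sig = ⟨4 | 2⟩
  • {1,2,4,7,8}:  v_{1} + v_{2} + v_{4} + v_{7} + v_{8} = v_{5} — sig = ⟨5 | 1⟩

Signatures (|P|; sorted positive RHS coefficients), sorted:
    |P|=2: 5 collections, coeffs (1), (1,1), (1,1,2), (1,2,2), (2,2,2)
    |P|=3: 7 collections, coeffs (), (1), (1), (1,1), (1,1), (1,1,1), (1,2)
    |P|=4: 2 collections, coeffs (1), (2)
    |P|=5: 1 collection, coeffs (1)


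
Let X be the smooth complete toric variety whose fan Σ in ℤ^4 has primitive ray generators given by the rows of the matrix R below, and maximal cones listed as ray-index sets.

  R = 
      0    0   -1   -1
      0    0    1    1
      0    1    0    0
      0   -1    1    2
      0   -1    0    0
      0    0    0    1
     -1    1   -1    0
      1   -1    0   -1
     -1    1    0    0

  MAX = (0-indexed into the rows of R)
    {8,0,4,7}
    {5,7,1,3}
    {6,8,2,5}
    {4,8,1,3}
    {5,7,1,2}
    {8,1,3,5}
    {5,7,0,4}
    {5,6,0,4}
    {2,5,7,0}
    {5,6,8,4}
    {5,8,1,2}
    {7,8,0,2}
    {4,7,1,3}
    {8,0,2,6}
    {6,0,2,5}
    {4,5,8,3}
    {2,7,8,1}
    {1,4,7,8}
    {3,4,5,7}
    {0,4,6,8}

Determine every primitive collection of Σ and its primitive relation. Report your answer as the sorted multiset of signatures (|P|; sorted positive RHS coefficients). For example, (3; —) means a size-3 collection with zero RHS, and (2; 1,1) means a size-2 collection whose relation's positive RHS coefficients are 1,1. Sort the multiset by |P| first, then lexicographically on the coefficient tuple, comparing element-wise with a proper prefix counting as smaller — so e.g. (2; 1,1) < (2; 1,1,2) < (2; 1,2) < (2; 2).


Δ(Σ) — 9 vertices, 11 min non-faces:

  {0,1}:  v_{0} + v_{1} = 0  →  sig = (2; —)
  {2,4}:  v_{2} + v_{4} = 0  →  sig = (2; —)
  {6,7}:  v_{6} + v_{7} = v_{0}  →  sig = (2; 1)
  {0,3}:  v_{0} + v_{3} = v_{4} + v_{5}  →  sig = (2; 1,1)
  {1,6}:  v_{1} + v_{6} = v_{5} + v_{8}  →  sig = (2; 1,1)
  {2,3}:  v_{2} + v_{3} = v_{1} + v_{5}  →  sig = (2; 1,1)
  {3,6}:  v_{3} + v_{6} = v_{4} + 2·v_{5} + v_{8}  →  sig = (2; 1,1,2)
  {5,7,8}:  v_{5} + v_{7} + v_{8} = 0  →  sig = (3; —)
  {0,5,8}:  v_{0} + v_{5} + v_{8} = v_{6}  →  sig = (3; 1)
  {1,4,5}:  v_{1} + v_{4} + v_{5} = v_{3}  →  sig = (3; 1)
  {3,7,8}:  v_{3} + v_{7} + v_{8} = v_{1} + v_{4}  →  sig = (3; 1,1)

Sorted signature multiset PRS(X):
{ (2; —) ×2,  (2; 1),  (2; 1,1) ×3,  (2; 1,1,2),  (3; —),  (3; 1) ×2,  (3; 1,1) }


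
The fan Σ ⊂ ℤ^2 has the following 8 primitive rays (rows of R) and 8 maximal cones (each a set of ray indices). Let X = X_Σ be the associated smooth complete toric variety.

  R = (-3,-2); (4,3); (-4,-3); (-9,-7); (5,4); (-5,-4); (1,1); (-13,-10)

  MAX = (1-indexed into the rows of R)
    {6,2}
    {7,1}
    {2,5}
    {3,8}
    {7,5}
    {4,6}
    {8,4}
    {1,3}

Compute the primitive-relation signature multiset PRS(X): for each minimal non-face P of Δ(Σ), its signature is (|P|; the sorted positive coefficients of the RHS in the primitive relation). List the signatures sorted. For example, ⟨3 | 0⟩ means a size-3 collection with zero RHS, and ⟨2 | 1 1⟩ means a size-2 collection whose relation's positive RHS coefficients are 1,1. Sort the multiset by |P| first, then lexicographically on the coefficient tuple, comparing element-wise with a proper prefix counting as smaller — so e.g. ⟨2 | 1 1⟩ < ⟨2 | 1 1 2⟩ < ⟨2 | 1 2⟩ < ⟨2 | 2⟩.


|primitive collections| = 20. Relations:

  • {2,3}:  v_{2} + v_{3} = 0  so sig = ⟨2 | 0⟩
  • {5,6}:  v_{5} + v_{6} = 0  so sig = ⟨2 | 0⟩
  • {1,2}:  v_{1} + v_{2} = v_{7}  so sig = ⟨2 | 1⟩
  • {2,4}:  v_{2} + v_{4} = v_{6}  so sig = ⟨2 | 1⟩
  • {2,7}:  v_{2} + v_{7} = v_{5}  so sig = ⟨2 | 1⟩
  • {2,8}:  v_{2} + v_{8} = v_{4}  so sig = ⟨2 | 1⟩
  • {3,4}:  v_{3} + v_{4} = v_{8}  so sig = ⟨2 | 1⟩
  • {3,5}:  v_{3} + v_{5} = v_{7}  so sig = ⟨2 | 1⟩
  • {3,6}:  v_{3} + v_{6} = v_{4}  so sig = ⟨2 | 1⟩
  • {3,7}:  v_{3} + v_{7} = v_{1}  so sig = ⟨2 | 1⟩
  • {4,5}:  v_{4} + v_{5} = v_{3}  so sig = ⟨2 | 1⟩
  • {6,7}:  v_{6} + v_{7} = v_{3}  so sig = ⟨2 | 1⟩
  • {1,5}:  v_{1} + v_{5} = 2·v_{7}  so sig = ⟨2 | 2⟩
  • {1,6}:  v_{1} + v_{6} = 2·v_{3}  so sig = ⟨2 | 2⟩
  • {4,7}:  v_{4} + v_{7} = 2·v_{3}  so sig = ⟨2 | 2⟩
  • {5,8}:  v_{5} + v_{8} = 2·v_{3}  so sig = ⟨2 | 2⟩
  • {6,8}:  v_{6} + v_{8} = 2·v_{4}  so sig = ⟨2 | 2⟩
  • {1,4}:  v_{1} + v_{4} = 3·v_{3}  so sig = ⟨2 | 3⟩
  • {7,8}:  v_{7} + v_{8} = 3·v_{3}  so sig = ⟨2 | 3⟩
  • {1,8}:  v_{1} + v_{8} = 4·v_{3}  so sig = ⟨2 | 4⟩

so the primitive-relation signature multiset is
[⟨2 | 0⟩, ⟨2 | 0⟩, ⟨2 | 1⟩, ⟨2 | 1⟩, ⟨2 | 1⟩, ⟨2 | 1⟩, ⟨2 | 1⟩, ⟨2 | 1⟩, ⟨2 | 1⟩, ⟨2 | 1⟩, ⟨2 | 1⟩, ⟨2 | 1⟩, ⟨2 | 2⟩, ⟨2 | 2⟩, ⟨2 | 2⟩, ⟨2 | 2⟩, ⟨2 | 2⟩, ⟨2 | 3⟩, ⟨2 | 3⟩, ⟨2 | 4⟩]


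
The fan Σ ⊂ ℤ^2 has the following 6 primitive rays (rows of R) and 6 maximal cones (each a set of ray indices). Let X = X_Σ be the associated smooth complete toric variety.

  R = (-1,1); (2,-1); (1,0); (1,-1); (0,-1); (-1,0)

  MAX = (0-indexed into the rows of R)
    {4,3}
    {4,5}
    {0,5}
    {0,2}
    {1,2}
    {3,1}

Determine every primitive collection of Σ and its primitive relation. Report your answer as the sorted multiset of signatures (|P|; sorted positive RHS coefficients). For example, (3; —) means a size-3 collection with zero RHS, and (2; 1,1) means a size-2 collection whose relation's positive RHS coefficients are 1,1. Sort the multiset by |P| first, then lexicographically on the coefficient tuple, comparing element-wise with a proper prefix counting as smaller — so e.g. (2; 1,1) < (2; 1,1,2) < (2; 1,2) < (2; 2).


Minimal non-faces — 9 found among 6 rays, 6 max cones:

  P={0,3}:  v_{0} + v_{3} = 0  ⇒ sig = (2; —)
  P={2,5}:  v_{2} + v_{5} = 0  ⇒ sig = (2; —)
  P={0,1}:  v_{0} + v_{1} = v_{2}  ⇒ sig = (2; 1)
  P={0,4}:  v_{0} + v_{4} = v_{5}  ⇒ sig = (2; 1)
  P={1,5}:  v_{1} + v_{5} = v_{3}  ⇒ sig = (2; 1)
  P={2,3}:  v_{2} + v_{3} = v_{1}  ⇒ sig = (2; 1)
  P={2,4}:  v_{2} + v_{4} = v_{3}  ⇒ sig = (2; 1)
  P={3,5}:  v_{3} + v_{5} = v_{4}  ⇒ sig = (2; 1)
  P={1,4}:  v_{1} + v_{4} = 2·v_{3}  ⇒ sig = (2; 2)

Signatures (|P|; sorted positive RHS coefficients), sorted:
[(2; —), (2; —), (2; 1), (2; 1), (2; 1), (2; 1), (2; 1), (2; 1), (2; 2)]


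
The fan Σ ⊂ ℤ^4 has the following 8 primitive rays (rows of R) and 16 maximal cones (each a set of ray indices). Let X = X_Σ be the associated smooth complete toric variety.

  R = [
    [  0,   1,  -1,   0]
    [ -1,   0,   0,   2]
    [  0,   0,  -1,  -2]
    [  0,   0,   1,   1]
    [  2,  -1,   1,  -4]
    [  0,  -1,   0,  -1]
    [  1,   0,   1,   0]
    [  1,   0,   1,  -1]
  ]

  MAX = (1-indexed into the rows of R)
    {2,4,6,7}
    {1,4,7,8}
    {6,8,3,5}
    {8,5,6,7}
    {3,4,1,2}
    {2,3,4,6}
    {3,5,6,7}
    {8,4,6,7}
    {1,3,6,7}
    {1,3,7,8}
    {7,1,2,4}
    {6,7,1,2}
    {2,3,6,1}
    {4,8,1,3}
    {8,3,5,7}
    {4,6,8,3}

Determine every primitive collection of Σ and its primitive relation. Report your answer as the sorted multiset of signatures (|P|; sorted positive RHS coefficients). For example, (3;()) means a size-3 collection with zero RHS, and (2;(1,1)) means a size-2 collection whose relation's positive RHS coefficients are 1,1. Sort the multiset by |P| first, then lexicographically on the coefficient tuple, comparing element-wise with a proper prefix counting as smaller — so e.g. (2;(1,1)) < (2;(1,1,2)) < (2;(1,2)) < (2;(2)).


Primitive collections (9):

  • {2,8}:  v_{2} + v_{8} = v_{4}  ⇒ sig = (2;(1))
  • {2,5}:  v_{2} + v_{5} = v_{6} + v_{8}  ⇒ sig = (2;(1,1))
  • {4,5}:  v_{4} + v_{5} = v_{6} + 2·v_{8}  ⇒ sig = (2;(1,2))
  • {1,5}:  v_{1} + v_{5} = 2·v_{3} + 2·v_{7}  ⇒ sig = (2;(2,2))
  • {1,4,6}:  v_{1} + v_{4} + v_{6} = 0  ⇒ sig = (3;())
  • {2,3,7}:  v_{2} + v_{3} + v_{7} = 0  ⇒ sig = (3;())
  • {3,4,7}:  v_{3} + v_{4} + v_{7} = v_{8}  ⇒ sig = (3;(1))
  • {1,6,8}:  v_{1} + v_{6} + v_{8} = v_{3} + v_{7}  ⇒ sig = (3;(1,1))
  • {3,6,7,8}:  v_{3} + v_{6} + v_{7} + v_{8} = v_{5}  ⇒ sig = (4;(1))

Hence PRS(X_Σ) =
    |P|=2: 4 collections, coeffs (1), (1,1), (1,2), (2,2)
    |P|=3: 4 collections, coeffs (), (), (1), (1,1)
    |P|=4: 1 collection, coeffs (1)


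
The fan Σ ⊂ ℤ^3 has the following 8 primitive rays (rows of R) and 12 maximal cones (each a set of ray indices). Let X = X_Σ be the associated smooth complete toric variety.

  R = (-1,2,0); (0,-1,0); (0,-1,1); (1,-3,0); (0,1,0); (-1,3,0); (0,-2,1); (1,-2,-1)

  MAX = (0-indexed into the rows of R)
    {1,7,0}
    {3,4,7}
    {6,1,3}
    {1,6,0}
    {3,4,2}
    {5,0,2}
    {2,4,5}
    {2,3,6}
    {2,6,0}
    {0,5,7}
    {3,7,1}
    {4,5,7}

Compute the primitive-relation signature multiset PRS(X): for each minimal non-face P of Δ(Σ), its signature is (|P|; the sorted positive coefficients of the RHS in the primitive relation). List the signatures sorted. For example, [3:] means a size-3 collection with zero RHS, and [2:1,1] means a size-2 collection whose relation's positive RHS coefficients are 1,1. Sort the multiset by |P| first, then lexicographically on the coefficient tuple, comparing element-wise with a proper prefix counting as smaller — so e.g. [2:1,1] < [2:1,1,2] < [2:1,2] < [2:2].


10 minimal non-faces of Δ(Σ) (on 8 rays):

  {1,4}:  v_{1} + v_{4} = 0  ⟹  sig = [2:]
  {3,5}:  v_{3} + v_{5} = 0  ⟹  sig = [2:]
  {0,3}:  v_{0} + v_{3} = v_{1}  ⟹  sig = [2:1]
  {0,4}:  v_{0} + v_{4} = v_{5}  ⟹  sig = [2:1]
  {1,2}:  v_{1} + v_{2} = v_{6}  ⟹  sig = [2:1]
  {1,5}:  v_{1} + v_{5} = v_{0}  ⟹  sig = [2:1]
  {2,7}:  v_{2} + v_{7} = v_{3}  ⟹  sig = [2:1]
  {4,6}:  v_{4} + v_{6} = v_{2}  ⟹  sig = [2:1]
  {5,6}:  v_{5} + v_{6} = v_{0} + v_{2}  ⟹  sig = [2:1,1]
  {6,7}:  v_{6} + v_{7} = v_{1} + v_{3}  ⟹  sig = [2:1,1]

Signatures (|P|; sorted positive RHS coefficients), sorted:
{ [2:] ×2,  [2:1] ×6,  [2:1,1] ×2 }


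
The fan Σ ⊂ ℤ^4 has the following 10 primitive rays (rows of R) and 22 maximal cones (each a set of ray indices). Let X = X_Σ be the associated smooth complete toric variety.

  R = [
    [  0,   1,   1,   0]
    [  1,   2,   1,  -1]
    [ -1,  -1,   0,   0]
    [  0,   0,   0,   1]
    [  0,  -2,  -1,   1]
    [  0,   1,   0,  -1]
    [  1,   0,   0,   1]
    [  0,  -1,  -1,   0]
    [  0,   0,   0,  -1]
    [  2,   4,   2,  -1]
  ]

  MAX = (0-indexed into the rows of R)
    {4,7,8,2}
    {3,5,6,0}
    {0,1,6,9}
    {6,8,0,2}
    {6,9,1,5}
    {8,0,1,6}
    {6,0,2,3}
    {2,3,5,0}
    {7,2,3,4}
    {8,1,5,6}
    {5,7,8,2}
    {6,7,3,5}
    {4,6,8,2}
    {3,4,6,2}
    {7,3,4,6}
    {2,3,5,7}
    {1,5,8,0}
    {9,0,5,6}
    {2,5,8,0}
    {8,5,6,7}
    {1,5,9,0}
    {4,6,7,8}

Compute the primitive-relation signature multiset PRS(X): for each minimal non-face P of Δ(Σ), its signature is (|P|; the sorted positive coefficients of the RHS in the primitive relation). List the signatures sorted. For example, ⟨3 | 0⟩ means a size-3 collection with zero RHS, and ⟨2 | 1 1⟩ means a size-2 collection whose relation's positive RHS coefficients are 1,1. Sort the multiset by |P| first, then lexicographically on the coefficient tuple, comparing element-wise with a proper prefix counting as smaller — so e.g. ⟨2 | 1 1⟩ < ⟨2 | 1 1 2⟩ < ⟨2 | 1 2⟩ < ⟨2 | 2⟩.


Δ(Σ) — 10 vertices, 17 min non-faces:

  {0,7}:  v_{0} + v_{7} = 0 — sig = ⟨2 | 0⟩
  {3,8}:  v_{3} + v_{8} = 0 — sig = ⟨2 | 0⟩
  {4,5}:  v_{4} + v_{5} = v_{7} — sig = ⟨2 | 1⟩
  {0,4}:  v_{0} + v_{4} = v_{2} + v_{6} — sig = ⟨2 | 1 1⟩
  {1,2}:  v_{1} + v_{2} = v_{0} + v_{8} — sig = ⟨2 | 1 1⟩
  {1,4}:  v_{1} + v_{4} = v_{6} + v_{8} — sig = ⟨2 | 1 1⟩
  {2,9}:  v_{2} + v_{9} = v_{0} + v_{1} — sig = ⟨2 | 1 1⟩
  {4,9}:  v_{4} + v_{9} = v_{1} + v_{6} — sig = ⟨2 | 1 1⟩
  {1,3}:  v_{1} + v_{3} = v_{0} + v_{5} + v_{6} — sig = ⟨2 | 1 1 1⟩
  {1,7}:  v_{1} + v_{7} = v_{5} + v_{6} + v_{8} — sig = ⟨2 | 1 1 1⟩
  {7,9}:  v_{7} + v_{9} = v_{1} + v_{5} + v_{6} — sig = ⟨2 | 1 1 1⟩
  {8,9}:  v_{8} + v_{9} = 2·v_{1} — sig = ⟨2 | 2⟩
  {3,9}:  v_{3} + v_{9} = 2·v_{0} + 2·v_{5} + 2·v_{6} — sig = ⟨2 | 2 2 2⟩
  {2,5,6}:  v_{2} + v_{5} + v_{6} = 0 — sig = ⟨3 | 0⟩
  {2,6,7}:  v_{2} + v_{6} + v_{7} = v_{4} — sig = ⟨3 | 1⟩
  {0,1,5,6}:  v_{0} + v_{1} + v_{5} + v_{6} = v_{9} — sig = ⟨4 | 1⟩
  {0,5,6,8}:  v_{0} + v_{5} + v_{6} + v_{8} = v_{1} — sig = ⟨4 | 1⟩

so the primitive-relation signature multiset is
[⟨2 | 0⟩, ⟨2 | 0⟩, ⟨2 | 1⟩, ⟨2 | 1 1⟩, ⟨2 | 1 1⟩, ⟨2 | 1 1⟩, ⟨2 | 1 1⟩, ⟨2 | 1 1⟩, ⟨2 | 1 1 1⟩, ⟨2 | 1 1 1⟩, ⟨2 | 1 1 1⟩, ⟨2 | 2⟩, ⟨2 | 2 2 2⟩, ⟨3 | 0⟩, ⟨3 | 1⟩, ⟨4 | 1⟩, ⟨4 | 1⟩]


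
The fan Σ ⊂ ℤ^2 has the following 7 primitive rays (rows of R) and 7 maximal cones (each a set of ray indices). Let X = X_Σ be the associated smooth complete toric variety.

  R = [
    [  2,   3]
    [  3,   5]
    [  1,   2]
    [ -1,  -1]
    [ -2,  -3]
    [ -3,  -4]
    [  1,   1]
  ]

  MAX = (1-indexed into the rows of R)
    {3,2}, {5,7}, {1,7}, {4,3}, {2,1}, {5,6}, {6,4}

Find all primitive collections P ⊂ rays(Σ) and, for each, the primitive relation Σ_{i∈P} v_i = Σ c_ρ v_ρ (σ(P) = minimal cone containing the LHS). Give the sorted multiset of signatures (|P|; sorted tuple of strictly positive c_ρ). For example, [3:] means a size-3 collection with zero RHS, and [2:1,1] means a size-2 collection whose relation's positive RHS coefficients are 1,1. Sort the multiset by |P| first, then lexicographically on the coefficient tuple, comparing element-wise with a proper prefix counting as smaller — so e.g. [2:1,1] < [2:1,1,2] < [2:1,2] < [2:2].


Δ(Σ) — 7 vertices, 14 min non-faces:

  P={1,5}:  v_{1} + v_{5} = 0  so sig = [2:]
  P={4,7}:  v_{4} + v_{7} = 0  so sig = [2:]
  P={1,3}:  v_{1} + v_{3} = v_{2}  so sig = [2:1]
  P={1,4}:  v_{1} + v_{4} = v_{3}  so sig = [2:1]
  P={1,6}:  v_{1} + v_{6} = v_{4}  so sig = [2:1]
  P={2,5}:  v_{2} + v_{5} = v_{3}  so sig = [2:1]
  P={3,5}:  v_{3} + v_{5} = v_{4}  so sig = [2:1]
  P={3,7}:  v_{3} + v_{7} = v_{1}  so sig = [2:1]
  P={4,5}:  v_{4} + v_{5} = v_{6}  so sig = [2:1]
  P={6,7}:  v_{6} + v_{7} = v_{5}  so sig = [2:1]
  P={2,6}:  v_{2} + v_{6} = v_{3} + v_{4}  so sig = [2:1,1]
  P={2,4}:  v_{2} + v_{4} = 2·v_{3}  so sig = [2:2]
  P={2,7}:  v_{2} + v_{7} = 2·v_{1}  so sig = [2:2]
  P={3,6}:  v_{3} + v_{6} = 2·v_{4}  so sig = [2:2]

so the primitive-relation signature multiset is
    |P|=2: 14 collections, coeffs (), (), (1), (1), (1), (1), (1), (1), (1), (1), (1,1), (2), (2), (2)


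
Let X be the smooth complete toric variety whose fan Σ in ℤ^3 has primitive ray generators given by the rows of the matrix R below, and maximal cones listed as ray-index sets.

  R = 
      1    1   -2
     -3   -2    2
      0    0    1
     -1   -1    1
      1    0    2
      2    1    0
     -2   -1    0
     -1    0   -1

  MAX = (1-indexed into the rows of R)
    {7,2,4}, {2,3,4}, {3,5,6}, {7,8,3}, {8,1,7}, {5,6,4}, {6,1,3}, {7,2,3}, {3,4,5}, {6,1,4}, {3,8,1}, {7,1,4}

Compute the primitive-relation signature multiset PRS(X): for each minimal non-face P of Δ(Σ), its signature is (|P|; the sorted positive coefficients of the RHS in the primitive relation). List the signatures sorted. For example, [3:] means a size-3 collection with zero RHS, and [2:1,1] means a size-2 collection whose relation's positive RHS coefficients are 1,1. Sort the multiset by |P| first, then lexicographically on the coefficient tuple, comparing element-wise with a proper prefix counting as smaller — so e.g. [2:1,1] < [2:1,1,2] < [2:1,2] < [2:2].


|primitive collections| = 14. Relations:

  • {6,7}:  v_{6} + v_{7} = 0 ; sig = [2:]
  • {1,2}:  v_{1} + v_{2} = v_{7} ; sig = [2:1]
  • {1,5}:  v_{1} + v_{5} = v_{6} ; sig = [2:1]
  • {4,8}:  v_{4} + v_{8} = v_{7} ; sig = [2:1]
  • {5,8}:  v_{5} + v_{8} = v_{3} ; sig = [2:1]
  • {2,6}:  v_{2} + v_{6} = v_{3} + v_{4} ; sig = [2:1,1]
  • {5,7}:  v_{5} + v_{7} = v_{3} + v_{4} ; sig = [2:1,1]
  • {6,8}:  v_{6} + v_{8} = v_{1} + v_{3} ; sig = [2:1,1]
  • {2,8}:  v_{2} + v_{8} = v_{3} + 2·v_{7} ; sig = [2:1,2]
  • {2,5}:  v_{2} + v_{5} = 2·v_{3} + 2·v_{4} ; sig = [2:2,2]
  • {1,3,4}:  v_{1} + v_{3} + v_{4} = 0 ; sig = [3:]
  • {1,3,7}:  v_{1} + v_{3} + v_{7} = v_{8} ; sig = [3:1]
  • {3,4,6}:  v_{3} + v_{4} + v_{6} = v_{5} ; sig = [3:1]
  • {3,4,7}:  v_{3} + v_{4} + v_{7} = v_{2} ; sig = [3:1]

Hence PRS(X_Σ) =
    [2:]
    [2:1]
    [2:1]
    [2:1]
    [2:1]
    [2:1,1]
    [2:1,1]
    [2:1,1]
    [2:1,2]
    [2:2,2]
    [3:]
    [3:1]
    [3:1]
    [3:1]


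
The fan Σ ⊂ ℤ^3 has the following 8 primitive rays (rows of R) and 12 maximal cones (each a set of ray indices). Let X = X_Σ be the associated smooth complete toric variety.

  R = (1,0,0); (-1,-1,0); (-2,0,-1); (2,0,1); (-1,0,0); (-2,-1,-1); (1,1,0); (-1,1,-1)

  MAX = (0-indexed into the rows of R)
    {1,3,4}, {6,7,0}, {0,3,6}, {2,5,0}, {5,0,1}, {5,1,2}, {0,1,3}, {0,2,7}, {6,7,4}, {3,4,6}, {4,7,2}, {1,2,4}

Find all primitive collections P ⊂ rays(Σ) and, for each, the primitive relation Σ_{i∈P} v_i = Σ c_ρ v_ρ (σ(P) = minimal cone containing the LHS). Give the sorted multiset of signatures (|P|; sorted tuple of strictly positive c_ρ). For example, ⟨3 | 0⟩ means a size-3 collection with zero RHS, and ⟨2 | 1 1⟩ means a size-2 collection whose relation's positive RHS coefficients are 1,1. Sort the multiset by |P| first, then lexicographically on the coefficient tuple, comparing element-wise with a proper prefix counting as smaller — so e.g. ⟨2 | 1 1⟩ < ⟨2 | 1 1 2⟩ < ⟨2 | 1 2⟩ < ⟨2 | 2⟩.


11 collections generate NE(X_Σ); each relation:

  P = {0,4}:  v_{0} + v_{4} = 0  ⟹  sig = ⟨2 | 0⟩
  P = {1,6}:  v_{1} + v_{6} = 0  ⟹  sig = ⟨2 | 0⟩
  P = {2,3}:  v_{2} + v_{3} = 0  ⟹  sig = ⟨2 | 0⟩
  P = {1,7}:  v_{1} + v_{7} = v_{2}  ⟹  sig = ⟨2 | 1⟩
  P = {2,6}:  v_{2} + v_{6} = v_{7}  ⟹  sig = ⟨2 | 1⟩
  P = {3,7}:  v_{3} + v_{7} = v_{6}  ⟹  sig = ⟨2 | 1⟩
  P = {3,5}:  v_{3} + v_{5} = v_{0} + v_{1}  ⟹  sig = ⟨2 | 1 1⟩
  P = {4,5}:  v_{4} + v_{5} = v_{1} + v_{2}  ⟹  sig = ⟨2 | 1 1⟩
  P = {5,6}:  v_{5} + v_{6} = v_{0} + v_{2}  ⟹  sig = ⟨2 | 1 1⟩
  P = {5,7}:  v_{5} + v_{7} = v_{0} + 2·v_{2}  ⟹  sig = ⟨2 | 1 2⟩
  P = {0,1,2}:  v_{0} + v_{1} + v_{2} = v_{5}  ⟹  sig = ⟨3 | 1⟩

Hence PRS(X_Σ) =
{ ⟨2 | 0⟩ ×3,  ⟨2 | 1⟩ ×3,  ⟨2 | 1 1⟩ ×3,  ⟨2 | 1 2⟩,  ⟨3 | 1⟩ }


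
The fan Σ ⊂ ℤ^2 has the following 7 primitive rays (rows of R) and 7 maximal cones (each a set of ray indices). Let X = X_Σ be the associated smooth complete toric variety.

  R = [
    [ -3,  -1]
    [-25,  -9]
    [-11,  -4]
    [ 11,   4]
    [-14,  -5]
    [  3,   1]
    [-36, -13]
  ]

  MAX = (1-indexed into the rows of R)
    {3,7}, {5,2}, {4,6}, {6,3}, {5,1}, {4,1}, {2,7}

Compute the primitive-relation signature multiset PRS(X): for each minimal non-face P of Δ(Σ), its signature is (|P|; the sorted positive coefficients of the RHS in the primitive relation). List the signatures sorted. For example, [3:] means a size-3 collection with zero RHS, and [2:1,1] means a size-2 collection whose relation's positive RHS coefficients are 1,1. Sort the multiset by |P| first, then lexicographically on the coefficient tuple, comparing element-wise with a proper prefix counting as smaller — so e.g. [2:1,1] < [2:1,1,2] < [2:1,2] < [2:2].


Σ has 14 primitive collections:

  {1,6}:  v_{1} + v_{6} = 0  ⟹  sig = [2:]
  {3,4}:  v_{3} + v_{4} = 0  ⟹  sig = [2:]
  {1,3}:  v_{1} + v_{3} = v_{5}  ⟹  sig = [2:1]
  {2,3}:  v_{2} + v_{3} = v_{7}  ⟹  sig = [2:1]
  {2,4}:  v_{2} + v_{4} = v_{5}  ⟹  sig = [2:1]
  {3,5}:  v_{3} + v_{5} = v_{2}  ⟹  sig = [2:1]
  {4,5}:  v_{4} + v_{5} = v_{1}  ⟹  sig = [2:1]
  {4,7}:  v_{4} + v_{7} = v_{2}  ⟹  sig = [2:1]
  {5,6}:  v_{5} + v_{6} = v_{3}  ⟹  sig = [2:1]
  {1,7}:  v_{1} + v_{7} = v_{2} + v_{5}  ⟹  sig = [2:1,1]
  {1,2}:  v_{1} + v_{2} = 2·v_{5}  ⟹  sig = [2:2]
  {2,6}:  v_{2} + v_{6} = 2·v_{3}  ⟹  sig = [2:2]
  {5,7}:  v_{5} + v_{7} = 2·v_{2}  ⟹  sig = [2:2]
  {6,7}:  v_{6} + v_{7} = 3·v_{3}  ⟹  sig = [2:3]

Sorted signature multiset PRS(X):
    |P|=2: 14 collections, coeffs (), (), (1), (1), (1), (1), (1), (1), (1), (1,1), (2), (2), (2), (3)


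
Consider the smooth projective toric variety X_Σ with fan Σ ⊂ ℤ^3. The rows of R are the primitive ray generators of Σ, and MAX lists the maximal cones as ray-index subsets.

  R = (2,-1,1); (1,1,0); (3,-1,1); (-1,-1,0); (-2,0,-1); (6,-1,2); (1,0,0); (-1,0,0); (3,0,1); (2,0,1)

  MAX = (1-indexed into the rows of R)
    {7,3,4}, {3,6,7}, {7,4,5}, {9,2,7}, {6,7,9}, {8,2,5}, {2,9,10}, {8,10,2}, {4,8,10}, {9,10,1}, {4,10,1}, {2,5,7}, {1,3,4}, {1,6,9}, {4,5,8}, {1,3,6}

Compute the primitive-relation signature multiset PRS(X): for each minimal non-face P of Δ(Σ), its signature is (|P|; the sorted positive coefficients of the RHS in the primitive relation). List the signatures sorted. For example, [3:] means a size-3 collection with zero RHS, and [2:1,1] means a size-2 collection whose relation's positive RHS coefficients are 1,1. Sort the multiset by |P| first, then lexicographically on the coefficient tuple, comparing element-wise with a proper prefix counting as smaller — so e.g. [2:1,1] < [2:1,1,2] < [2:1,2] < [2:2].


21 collections generate NE(X_Σ); each relation:

  • {2,4}:  v_{2} + v_{4} = 0 — sig = [2:]
  • {5,10}:  v_{5} + v_{10} = 0 — sig = [2:]
  • {7,8}:  v_{7} + v_{8} = 0 — sig = [2:]
  • {1,2}:  v_{1} + v_{2} = v_{9} — sig = [2:1]
  • {1,7}:  v_{1} + v_{7} = v_{3} — sig = [2:1]
  • {3,8}:  v_{3} + v_{8} = v_{1} — sig = [2:1]
  • {3,9}:  v_{3} + v_{9} = v_{6} — sig = [2:1]
  • {4,9}:  v_{4} + v_{9} = v_{1} — sig = [2:1]
  • {5,9}:  v_{5} + v_{9} = v_{7} — sig = [2:1]
  • {7,10}:  v_{7} + v_{10} = v_{9} — sig = [2:1]
  • {8,9}:  v_{8} + v_{9} = v_{10} — sig = [2:1]
  • {1,5}:  v_{1} + v_{5} = v_{4} + v_{7} — sig = [2:1,1]
  • {1,8}:  v_{1} + v_{8} = v_{4} + v_{10} — sig = [2:1,1]
  • {2,3}:  v_{2} + v_{3} = v_{7} + v_{9} — sig = [2:1,1]
  • {3,10}:  v_{3} + v_{10} = v_{1} + v_{9} — sig = [2:1,1]
  • {4,6}:  v_{4} + v_{6} = v_{1} + v_{3} — sig = [2:1,1]
  • {5,6}:  v_{5} + v_{6} = v_{3} + v_{7} — sig = [2:1,1]
  • {6,8}:  v_{6} + v_{8} = v_{1} + v_{9} — sig = [2:1,1]
  • {2,6}:  v_{2} + v_{6} = v_{7} + 2·v_{9} — sig = [2:1,2]
  • {3,5}:  v_{3} + v_{5} = v_{4} + 2·v_{7} — sig = [2:1,2]
  • {6,10}:  v_{6} + v_{10} = v_{1} + 2·v_{9} — sig = [2:1,2]

Signatures (|P|; sorted positive RHS coefficients), sorted:
    [2:]
    [2:]
    [2:]
    [2:1]
    [2:1]
    [2:1]
    [2:1]
    [2:1]
    [2:1]
    [2:1]
    [2:1]
    [2:1,1]
    [2:1,1]
    [2:1,1]
    [2:1,1]
    [2:1,1]
    [2:1,1]
    [2:1,1]
    [2:1,2]
    [2:1,2]
    [2:1,2]


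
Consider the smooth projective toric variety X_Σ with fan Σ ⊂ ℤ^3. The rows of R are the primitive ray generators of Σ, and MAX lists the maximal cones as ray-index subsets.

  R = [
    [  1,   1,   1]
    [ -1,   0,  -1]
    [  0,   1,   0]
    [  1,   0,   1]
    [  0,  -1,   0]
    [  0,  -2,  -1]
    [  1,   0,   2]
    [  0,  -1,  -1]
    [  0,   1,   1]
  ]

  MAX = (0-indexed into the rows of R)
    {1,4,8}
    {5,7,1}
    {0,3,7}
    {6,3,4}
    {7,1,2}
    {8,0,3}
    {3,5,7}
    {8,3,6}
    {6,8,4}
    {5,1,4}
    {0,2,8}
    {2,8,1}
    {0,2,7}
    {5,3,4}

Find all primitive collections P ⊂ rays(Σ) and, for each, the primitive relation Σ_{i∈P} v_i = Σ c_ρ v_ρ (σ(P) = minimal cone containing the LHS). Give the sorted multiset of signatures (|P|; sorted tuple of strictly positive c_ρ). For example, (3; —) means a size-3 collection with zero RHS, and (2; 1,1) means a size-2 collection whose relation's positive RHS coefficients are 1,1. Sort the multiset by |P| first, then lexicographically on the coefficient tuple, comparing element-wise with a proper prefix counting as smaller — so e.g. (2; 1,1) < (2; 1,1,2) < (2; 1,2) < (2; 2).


Σ has 16 primitive collections:

  P={1,3}:  v_{1} + v_{3} = 0 ; sig = (2; —)
  P={2,4}:  v_{2} + v_{4} = 0 ; sig = (2; —)
  P={7,8}:  v_{7} + v_{8} = 0 ; sig = (2; —)
  P={0,1}:  v_{0} + v_{1} = v_{2} ; sig = (2; 1)
  P={0,4}:  v_{0} + v_{4} = v_{3} ; sig = (2; 1)
  P={2,3}:  v_{2} + v_{3} = v_{0} ; sig = (2; 1)
  P={2,5}:  v_{2} + v_{5} = v_{7} ; sig = (2; 1)
  P={4,7}:  v_{4} + v_{7} = v_{5} ; sig = (2; 1)
  P={5,8}:  v_{5} + v_{8} = v_{4} ; sig = (2; 1)
  P={0,5}:  v_{0} + v_{5} = v_{3} + v_{7} ; sig = (2; 1,1)
  P={1,6}:  v_{1} + v_{6} = v_{4} + v_{8} ; sig = (2; 1,1)
  P={2,6}:  v_{2} + v_{6} = v_{3} + v_{8} ; sig = (2; 1,1)
  P={6,7}:  v_{6} + v_{7} = v_{3} + v_{4} ; sig = (2; 1,1)
  P={0,6}:  v_{0} + v_{6} = 2·v_{3} + v_{8} ; sig = (2; 1,2)
  P={5,6}:  v_{5} + v_{6} = v_{3} + 2·v_{4} ; sig = (2; 1,2)
  P={3,4,8}:  v_{3} + v_{4} + v_{8} = v_{6} ; sig = (3; 1)

Signatures (|P|; sorted positive RHS coefficients), sorted:
[(2; —), (2; —), (2; —), (2; 1), (2; 1), (2; 1), (2; 1), (2; 1), (2; 1), (2; 1,1), (2; 1,1), (2; 1,1), (2; 1,1), (2; 1,2), (2; 1,2), (3; 1)]


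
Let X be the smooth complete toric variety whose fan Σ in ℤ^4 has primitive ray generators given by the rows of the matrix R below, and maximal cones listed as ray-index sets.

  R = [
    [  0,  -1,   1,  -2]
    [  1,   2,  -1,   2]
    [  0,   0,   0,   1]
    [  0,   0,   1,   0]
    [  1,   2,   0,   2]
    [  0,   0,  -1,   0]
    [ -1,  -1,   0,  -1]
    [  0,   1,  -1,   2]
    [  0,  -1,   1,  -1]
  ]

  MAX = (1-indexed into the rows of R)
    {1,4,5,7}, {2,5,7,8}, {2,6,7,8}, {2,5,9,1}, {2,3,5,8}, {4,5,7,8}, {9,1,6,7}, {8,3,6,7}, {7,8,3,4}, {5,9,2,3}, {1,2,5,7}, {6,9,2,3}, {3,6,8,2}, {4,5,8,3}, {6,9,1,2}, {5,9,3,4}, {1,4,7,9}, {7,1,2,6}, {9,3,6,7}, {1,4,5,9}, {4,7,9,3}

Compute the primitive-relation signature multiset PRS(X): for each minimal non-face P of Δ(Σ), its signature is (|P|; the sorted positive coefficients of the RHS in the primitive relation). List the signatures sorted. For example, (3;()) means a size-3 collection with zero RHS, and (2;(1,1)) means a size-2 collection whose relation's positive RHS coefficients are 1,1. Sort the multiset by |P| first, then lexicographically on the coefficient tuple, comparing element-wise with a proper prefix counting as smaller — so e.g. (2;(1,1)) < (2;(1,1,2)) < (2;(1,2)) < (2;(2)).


|primitive collections| = 10. Relations:

  P={1,8}:  v_{1} + v_{8} = 0  so sig = (2;())
  P={4,6}:  v_{4} + v_{6} = 0  so sig = (2;())
  P={1,3}:  v_{1} + v_{3} = v_{9}  so sig = (2;(1))
  P={2,4}:  v_{2} + v_{4} = v_{5}  so sig = (2;(1))
  P={5,6}:  v_{5} + v_{6} = v_{2}  so sig = (2;(1))
  P={8,9}:  v_{8} + v_{9} = v_{3}  so sig = (2;(1))
  P={2,7,9}:  v_{2} + v_{7} + v_{9} = 0  so sig = (3;())
  P={2,3,7}:  v_{2} + v_{3} + v_{7} = v_{8}  so sig = (3;(1))
  P={5,7,9}:  v_{5} + v_{7} + v_{9} = v_{4}  so sig = (3;(1))
  P={3,5,7}:  v_{3} + v_{5} + v_{7} = v_{4} + v_{8}  so sig = (3;(1,1))

so the primitive-relation signature multiset is
[(2;()), (2;()), (2;(1)), (2;(1)), (2;(1)), (2;(1)), (3;()), (3;(1)), (3;(1)), (3;(1,1))]


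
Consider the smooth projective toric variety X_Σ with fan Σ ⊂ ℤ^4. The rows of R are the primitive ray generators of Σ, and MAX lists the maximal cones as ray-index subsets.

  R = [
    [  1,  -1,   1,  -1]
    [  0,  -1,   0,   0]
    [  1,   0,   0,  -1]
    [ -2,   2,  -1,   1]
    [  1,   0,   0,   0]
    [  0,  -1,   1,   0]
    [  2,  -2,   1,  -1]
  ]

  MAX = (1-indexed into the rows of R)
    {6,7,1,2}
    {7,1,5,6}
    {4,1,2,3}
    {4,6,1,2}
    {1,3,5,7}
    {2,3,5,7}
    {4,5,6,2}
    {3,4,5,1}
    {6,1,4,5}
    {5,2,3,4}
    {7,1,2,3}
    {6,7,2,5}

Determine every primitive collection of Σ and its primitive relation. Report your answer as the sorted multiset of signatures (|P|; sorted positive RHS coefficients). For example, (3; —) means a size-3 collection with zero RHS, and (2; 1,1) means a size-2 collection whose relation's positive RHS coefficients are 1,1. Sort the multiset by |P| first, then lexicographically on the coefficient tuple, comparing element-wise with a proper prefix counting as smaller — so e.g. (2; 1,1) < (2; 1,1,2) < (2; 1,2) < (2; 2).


|primitive collections| = 3. Relations:

  {4,7}:  v_{4} + v_{7} = 0 — sig = (2; —)
  {3,6}:  v_{3} + v_{6} = v_{1} — sig = (2; 1)
  {1,2,5}:  v_{1} + v_{2} + v_{5} = v_{7} — sig = (3; 1)

Hence PRS(X_Σ) =
    (2; —)
    (2; 1)
    (3; 1)


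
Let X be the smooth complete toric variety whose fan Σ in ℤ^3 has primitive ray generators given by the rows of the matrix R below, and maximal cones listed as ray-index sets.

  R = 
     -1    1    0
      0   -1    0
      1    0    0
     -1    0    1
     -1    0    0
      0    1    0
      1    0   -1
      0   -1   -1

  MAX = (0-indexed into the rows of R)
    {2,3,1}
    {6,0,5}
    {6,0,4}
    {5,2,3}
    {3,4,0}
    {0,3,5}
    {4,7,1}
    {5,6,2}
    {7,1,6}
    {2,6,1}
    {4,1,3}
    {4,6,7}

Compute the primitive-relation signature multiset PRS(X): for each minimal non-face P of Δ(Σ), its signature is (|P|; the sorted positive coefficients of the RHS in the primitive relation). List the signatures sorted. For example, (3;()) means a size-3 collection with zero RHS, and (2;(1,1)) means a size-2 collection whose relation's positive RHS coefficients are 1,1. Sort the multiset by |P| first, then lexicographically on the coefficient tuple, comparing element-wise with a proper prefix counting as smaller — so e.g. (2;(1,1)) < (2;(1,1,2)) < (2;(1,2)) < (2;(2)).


Minimal non-faces — 11 found among 8 rays, 12 max cones:

  {1,5}:  v_{1} + v_{5} = 0  ⇒ sig = (2;())
  {2,4}:  v_{2} + v_{4} = 0  ⇒ sig = (2;())
  {3,6}:  v_{3} + v_{6} = 0  ⇒ sig = (2;())
  {0,1}:  v_{0} + v_{1} = v_{4}  ⇒ sig = (2;(1))
  {0,2}:  v_{0} + v_{2} = v_{5}  ⇒ sig = (2;(1))
  {4,5}:  v_{4} + v_{5} = v_{0}  ⇒ sig = (2;(1))
  {2,7}:  v_{2} + v_{7} = v_{1} + v_{6}  ⇒ sig = (2;(1,1))
  {3,7}:  v_{3} + v_{7} = v_{1} + v_{4}  ⇒ sig = (2;(1,1))
  {5,7}:  v_{5} + v_{7} = v_{4} + v_{6}  ⇒ sig = (2;(1,1))
  {0,7}:  v_{0} + v_{7} = 2·v_{4} + v_{6}  ⇒ sig = (2;(1,2))
  {1,4,6}:  v_{1} + v_{4} + v_{6} = v_{7}  ⇒ sig = (3;(1))

Signatures (|P|; sorted positive RHS coefficients), sorted:
{ (2;()) ×3,  (2;(1)) ×3,  (2;(1,1)) ×3,  (2;(1,2)),  (3;(1)) }


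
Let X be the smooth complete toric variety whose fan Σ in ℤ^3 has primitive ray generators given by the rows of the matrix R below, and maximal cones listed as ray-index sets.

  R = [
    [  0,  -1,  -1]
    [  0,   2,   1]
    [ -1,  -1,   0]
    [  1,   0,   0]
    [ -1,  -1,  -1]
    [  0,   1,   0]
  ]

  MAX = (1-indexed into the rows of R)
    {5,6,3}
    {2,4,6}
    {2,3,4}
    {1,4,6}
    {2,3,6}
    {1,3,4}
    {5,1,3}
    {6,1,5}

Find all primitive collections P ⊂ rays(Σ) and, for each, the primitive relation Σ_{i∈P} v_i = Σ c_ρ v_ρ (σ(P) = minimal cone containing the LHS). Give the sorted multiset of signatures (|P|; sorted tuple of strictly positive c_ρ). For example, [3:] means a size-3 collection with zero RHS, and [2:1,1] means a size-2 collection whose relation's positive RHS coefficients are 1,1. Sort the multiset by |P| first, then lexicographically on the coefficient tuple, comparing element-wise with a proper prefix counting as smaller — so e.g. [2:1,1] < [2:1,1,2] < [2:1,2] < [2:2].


Minimal non-faces — 5 found among 6 rays, 8 max cones:

  • {1,2}:  v_{1} + v_{2} = v_{6}  ⟹  sig = [2:1]
  • {4,5}:  v_{4} + v_{5} = v_{1}  ⟹  sig = [2:1]
  • {2,5}:  v_{2} + v_{5} = v_{3} + 2·v_{6}  ⟹  sig = [2:1,2]
  • {3,4,6}:  v_{3} + v_{4} + v_{6} = 0  ⟹  sig = [3:]
  • {1,3,6}:  v_{1} + v_{3} + v_{6} = v_{5}  ⟹  sig = [3:1]

so the primitive-relation signature multiset is
    [2:1]
    [2:1]
    [2:1,2]
    [3:]
    [3:1]


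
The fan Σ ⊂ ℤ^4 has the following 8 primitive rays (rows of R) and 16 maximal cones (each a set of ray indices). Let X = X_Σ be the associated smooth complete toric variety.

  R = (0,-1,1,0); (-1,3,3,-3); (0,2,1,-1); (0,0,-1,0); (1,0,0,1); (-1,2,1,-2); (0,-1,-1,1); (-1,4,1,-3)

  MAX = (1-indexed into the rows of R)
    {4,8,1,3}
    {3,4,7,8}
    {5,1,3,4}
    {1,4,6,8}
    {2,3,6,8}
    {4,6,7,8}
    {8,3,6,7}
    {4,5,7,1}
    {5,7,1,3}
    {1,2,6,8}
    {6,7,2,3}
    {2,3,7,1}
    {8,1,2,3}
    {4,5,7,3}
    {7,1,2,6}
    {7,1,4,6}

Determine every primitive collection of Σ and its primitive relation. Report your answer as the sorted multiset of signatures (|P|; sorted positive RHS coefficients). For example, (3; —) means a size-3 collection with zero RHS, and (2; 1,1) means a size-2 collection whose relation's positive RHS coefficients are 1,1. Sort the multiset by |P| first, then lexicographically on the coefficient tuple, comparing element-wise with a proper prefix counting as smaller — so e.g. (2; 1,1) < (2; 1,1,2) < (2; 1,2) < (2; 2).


Primitive collections (9):

  P = {5,6}:  v_{5} + v_{6} = v_{3} ; sig = (2; 1)
  P = {2,4}:  v_{2} + v_{4} = v_{1} + v_{8} ; sig = (2; 1,1)
  P = {2,5}:  v_{2} + v_{5} = v_{1} + 2·v_{3} ; sig = (2; 1,2)
  P = {5,8}:  v_{5} + v_{8} = 2·v_{3} + v_{4} ; sig = (2; 1,2)
  P = {1,3,6}:  v_{1} + v_{3} + v_{6} = v_{2} ; sig = (3; 1)
  P = {1,7,8}:  v_{1} + v_{7} + v_{8} = v_{6} ; sig = (3; 1)
  P = {3,4,6}:  v_{3} + v_{4} + v_{6} = v_{8} ; sig = (3; 1)
  P = {2,7,8}:  v_{2} + v_{7} + v_{8} = v_{3} + 2·v_{6} ; sig = (3; 1,2)
  P = {1,3,4,7}:  v_{1} + v_{3} + v_{4} + v_{7} = 0 ; sig = (4; —)

Sorted signature multiset PRS(X):
[(2; 1), (2; 1,1), (2; 1,2), (2; 1,2), (3; 1), (3; 1), (3; 1), (3; 1,2), (4; —)]
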